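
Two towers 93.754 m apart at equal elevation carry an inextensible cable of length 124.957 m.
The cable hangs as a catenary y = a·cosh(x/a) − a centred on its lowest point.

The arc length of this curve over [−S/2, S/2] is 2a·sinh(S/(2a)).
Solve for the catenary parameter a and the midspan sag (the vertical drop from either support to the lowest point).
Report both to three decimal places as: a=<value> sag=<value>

seed: a₀ = √(S³/(24(L−S))) = √(93.754³/(24·31.203)) = 33.172707
iter 1: u=1.413120  f(a)=+3.268e+00  f'(a)=-2.285e+00  a ← 33.172707 − (+3.268e+00/-2.285e+00) = 34.602986
iter 2: u=1.354710  f(a)=+2.232e-01  f'(a)=-1.982e+00  a ← 34.602986 − (+2.232e-01/-1.982e+00) = 34.715596
iter 3: u=1.350315  f(a)=+1.211e-03  f'(a)=-1.961e+00  a ← 34.715596 − (+1.211e-03/-1.961e+00) = 34.716214
iter 4: u=1.350291  f(a)=+3.603e-08  f'(a)=-1.961e+00  a ← 34.716214 − (+3.603e-08/-1.961e+00) = 34.716214
iter 5: u=1.350291  f(a)=+2.842e-14  f'(a)=-1.961e+00  a ← 34.716214 − (+2.842e-14/-1.961e+00) = 34.716214
converged: |Δa| < 1e-12 after 5 iterations
sag = a·(cosh(S/(2a)) − 1) = 34.716214·(cosh(1.350291) − 1) = 36.759506
T_max/T_min = cosh(S/(2a)) = 2.058857

a=34.716 sag=36.760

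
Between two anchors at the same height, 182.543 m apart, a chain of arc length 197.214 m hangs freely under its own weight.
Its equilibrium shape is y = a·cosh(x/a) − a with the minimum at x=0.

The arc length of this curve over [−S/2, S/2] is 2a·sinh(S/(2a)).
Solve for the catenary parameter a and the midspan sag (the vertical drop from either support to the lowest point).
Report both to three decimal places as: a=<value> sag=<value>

seed: a₀ = √(S³/(24(L−S))) = √(182.543³/(24·14.671)) = 131.435383
iter 1: u=0.694421  f(a)=+3.578e-01  f'(a)=-2.342e-01  a ← 131.435383 − (+3.578e-01/-2.342e-01) = 132.963262
iter 2: u=0.686441  f(a)=+6.335e-03  f'(a)=-2.260e-01  a ← 132.963262 − (+6.335e-03/-2.260e-01) = 132.991297
iter 3: u=0.686297  f(a)=+2.065e-06  f'(a)=-2.258e-01  a ← 132.991297 − (+2.065e-06/-2.258e-01) = 132.991306
iter 4: u=0.686297  f(a)=+1.990e-13  f'(a)=-2.258e-01  a ← 132.991306 − (+1.990e-13/-2.258e-01) = 132.991306
converged: |Δa| < 1e-12 after 4 iterations
sag = a·(cosh(S/(2a)) − 1) = 132.991306·(cosh(0.686297) − 1) = 32.568435
T_max/T_min = cosh(S/(2a)) = 1.244891

a=132.991 sag=32.568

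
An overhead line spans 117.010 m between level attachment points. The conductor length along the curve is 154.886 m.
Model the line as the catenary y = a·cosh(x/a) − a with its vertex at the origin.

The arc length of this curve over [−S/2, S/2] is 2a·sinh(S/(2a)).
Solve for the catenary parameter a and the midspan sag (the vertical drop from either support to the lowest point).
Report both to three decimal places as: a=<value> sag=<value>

seed: a₀ = √(S³/(24(L−S))) = √(117.010³/(24·37.876)) = 41.980421
iter 1: u=1.393626  f(a)=+3.853e+00  f'(a)=-2.180e+00  a ← 41.980421 − (+3.853e+00/-2.180e+00) = 43.747697
iter 2: u=1.337328  f(a)=+2.567e-01  f'(a)=-1.898e+00  a ← 43.747697 − (+2.567e-01/-1.898e+00) = 43.882886
iter 3: u=1.333208  f(a)=+1.319e-03  f'(a)=-1.879e+00  a ← 43.882886 − (+1.319e-03/-1.879e+00) = 43.883588
iter 4: u=1.333186  f(a)=+3.520e-08  f'(a)=-1.879e+00  a ← 43.883588 − (+3.520e-08/-1.879e+00) = 43.883588
iter 5: u=1.333186  f(a)=+0.000e+00  f'(a)=-1.879e+00  a ← 43.883588 − (+0.000e+00/-1.879e+00) = 43.883588
converged: |Δa| < 1e-12 after 5 iterations
sag = a·(cosh(S/(2a)) − 1) = 43.883588·(cosh(1.333186) − 1) = 45.128701
T_max/T_min = cosh(S/(2a)) = 2.028373

a=43.884 sag=45.129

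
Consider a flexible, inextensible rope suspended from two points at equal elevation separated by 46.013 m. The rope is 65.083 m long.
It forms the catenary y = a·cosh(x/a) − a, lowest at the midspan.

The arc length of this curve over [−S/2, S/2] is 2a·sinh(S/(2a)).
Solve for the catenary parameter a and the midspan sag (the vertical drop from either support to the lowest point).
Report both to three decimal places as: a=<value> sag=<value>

a=15.422 sag=20.589

seed: a₀ = √(S³/(24(L−S))) = √(46.013³/(24·19.070)) = 14.589481
iter 1: u=1.576924  f(a)=+2.516e+00  f'(a)=-3.325e+00  a ← 14.589481 − (+2.516e+00/-3.325e+00) = 15.346350
iter 2: u=1.499151  f(a)=+2.091e-01  f'(a)=-2.793e+00  a ← 15.346350 − (+2.091e-01/-2.793e+00) = 15.421201
iter 3: u=1.491875  f(a)=+1.732e-03  f'(a)=-2.747e+00  a ← 15.421201 − (+1.732e-03/-2.747e+00) = 15.421832
iter 4: u=1.491814  f(a)=+1.211e-07  f'(a)=-2.747e+00  a ← 15.421832 − (+1.211e-07/-2.747e+00) = 15.421832
iter 5: u=1.491814  f(a)=-1.421e-14  f'(a)=-2.747e+00  a ← 15.421832 − (-1.421e-14/-2.747e+00) = 15.421832
converged: |Δa| < 1e-12 after 5 iterations
sag = a·(cosh(S/(2a)) − 1) = 15.421832·(cosh(1.491814) − 1) = 20.589029
T_max/T_min = cosh(S/(2a)) = 2.335057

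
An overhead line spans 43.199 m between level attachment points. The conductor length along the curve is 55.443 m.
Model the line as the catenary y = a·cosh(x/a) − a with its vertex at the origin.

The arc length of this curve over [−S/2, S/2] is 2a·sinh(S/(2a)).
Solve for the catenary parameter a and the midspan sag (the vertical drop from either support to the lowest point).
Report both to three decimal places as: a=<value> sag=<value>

seed: a₀ = √(S³/(24(L−S))) = √(43.199³/(24·12.244)) = 16.563162
iter 1: u=1.304069  f(a)=+1.084e+00  f'(a)=-1.746e+00  a ← 16.563162 − (+1.084e+00/-1.746e+00) = 17.184290
iter 2: u=1.256933  f(a)=+6.398e-02  f'(a)=-1.545e+00  a ← 17.184290 − (+6.398e-02/-1.545e+00) = 17.225693
iter 3: u=1.253912  f(a)=+2.536e-04  f'(a)=-1.533e+00  a ← 17.225693 − (+2.536e-04/-1.533e+00) = 17.225858
iter 4: u=1.253900  f(a)=+4.021e-09  f'(a)=-1.533e+00  a ← 17.225858 − (+4.021e-09/-1.533e+00) = 17.225858
iter 5: u=1.253900  f(a)=-7.105e-15  f'(a)=-1.533e+00  a ← 17.225858 − (-7.105e-15/-1.533e+00) = 17.225858
converged: |Δa| < 1e-12 after 5 iterations
sag = a·(cosh(S/(2a)) − 1) = 17.225858·(cosh(1.253900) − 1) = 15.411724
T_max/T_min = cosh(S/(2a)) = 1.894685

a=17.226 sag=15.412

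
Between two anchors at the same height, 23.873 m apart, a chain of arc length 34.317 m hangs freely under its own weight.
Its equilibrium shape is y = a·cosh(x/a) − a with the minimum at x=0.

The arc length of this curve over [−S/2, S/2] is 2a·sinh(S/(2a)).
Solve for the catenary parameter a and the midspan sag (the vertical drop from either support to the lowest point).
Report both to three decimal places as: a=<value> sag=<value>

seed: a₀ = √(S³/(24(L−S))) = √(23.873³/(24·10.444)) = 7.367522
iter 1: u=1.620151  f(a)=+1.460e+00  f'(a)=-3.653e+00  a ← 7.367522 − (+1.460e+00/-3.653e+00) = 7.767123
iter 2: u=1.536798  f(a)=+1.272e-01  f'(a)=-3.042e+00  a ← 7.767123 − (+1.272e-01/-3.042e+00) = 7.808932
iter 3: u=1.528570  f(a)=+1.169e-03  f'(a)=-2.986e+00  a ← 7.808932 − (+1.169e-03/-2.986e+00) = 7.809323
iter 4: u=1.528494  f(a)=+1.007e-07  f'(a)=-2.985e+00  a ← 7.809323 − (+1.007e-07/-2.985e+00) = 7.809323
iter 5: u=1.528494  f(a)=-7.105e-15  f'(a)=-2.985e+00  a ← 7.809323 − (-7.105e-15/-2.985e+00) = 7.809323
converged: |Δa| < 1e-12 after 5 iterations
sag = a·(cosh(S/(2a)) − 1) = 7.809323·(cosh(1.528494) − 1) = 11.042723
T_max/T_min = cosh(S/(2a)) = 2.414044

a=7.809 sag=11.043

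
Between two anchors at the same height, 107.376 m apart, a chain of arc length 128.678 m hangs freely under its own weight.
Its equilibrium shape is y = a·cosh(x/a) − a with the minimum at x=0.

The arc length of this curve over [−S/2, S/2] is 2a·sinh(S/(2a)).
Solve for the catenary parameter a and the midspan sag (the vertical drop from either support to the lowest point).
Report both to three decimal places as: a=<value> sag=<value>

seed: a₀ = √(S³/(24(L−S))) = √(107.376³/(24·21.302)) = 49.209055
iter 1: u=1.091019  f(a)=+1.304e+00  f'(a)=-9.733e-01  a ← 49.209055 − (+1.304e+00/-9.733e-01) = 50.549166
iter 2: u=1.062095  f(a)=+5.518e-02  f'(a)=-8.925e-01  a ← 50.549166 − (+5.518e-02/-8.925e-01) = 50.610991
iter 3: u=1.060797  f(a)=+1.084e-04  f'(a)=-8.890e-01  a ← 50.610991 − (+1.084e-04/-8.890e-01) = 50.611113
iter 4: u=1.060795  f(a)=+4.204e-10  f'(a)=-8.890e-01  a ← 50.611113 − (+4.204e-10/-8.890e-01) = 50.611113
iter 5: u=1.060795  f(a)=+0.000e+00  f'(a)=-8.890e-01  a ← 50.611113 − (+0.000e+00/-8.890e-01) = 50.611113
converged: |Δa| < 1e-12 after 5 iterations
sag = a·(cosh(S/(2a)) − 1) = 50.611113·(cosh(1.060795) − 1) = 31.248472
T_max/T_min = cosh(S/(2a)) = 1.617423

a=50.611 sag=31.248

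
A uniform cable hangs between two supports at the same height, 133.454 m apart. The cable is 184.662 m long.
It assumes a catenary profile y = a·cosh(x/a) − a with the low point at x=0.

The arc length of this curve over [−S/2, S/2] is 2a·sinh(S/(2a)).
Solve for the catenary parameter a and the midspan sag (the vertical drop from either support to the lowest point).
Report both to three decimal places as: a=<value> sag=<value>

seed: a₀ = √(S³/(24(L−S))) = √(133.454³/(24·51.208)) = 43.976723
iter 1: u=1.517325  f(a)=+6.228e+00  f'(a)=-2.911e+00  a ← 43.976723 − (+6.228e+00/-2.911e+00) = 46.116301
iter 2: u=1.446929  f(a)=+4.834e-01  f'(a)=-2.475e+00  a ← 46.116301 − (+4.834e-01/-2.475e+00) = 46.311597
iter 3: u=1.440827  f(a)=+3.453e-03  f'(a)=-2.440e+00  a ← 46.311597 − (+3.453e-03/-2.440e+00) = 46.313012
iter 4: u=1.440783  f(a)=+1.790e-07  f'(a)=-2.440e+00  a ← 46.313012 − (+1.790e-07/-2.440e+00) = 46.313012
iter 5: u=1.440783  f(a)=+2.842e-14  f'(a)=-2.440e+00  a ← 46.313012 − (+2.842e-14/-2.440e+00) = 46.313012
converged: |Δa| < 1e-12 after 5 iterations
sag = a·(cosh(S/(2a)) − 1) = 46.313012·(cosh(1.440783) − 1) = 56.982238
T_max/T_min = cosh(S/(2a)) = 2.230372

a=46.313 sag=56.982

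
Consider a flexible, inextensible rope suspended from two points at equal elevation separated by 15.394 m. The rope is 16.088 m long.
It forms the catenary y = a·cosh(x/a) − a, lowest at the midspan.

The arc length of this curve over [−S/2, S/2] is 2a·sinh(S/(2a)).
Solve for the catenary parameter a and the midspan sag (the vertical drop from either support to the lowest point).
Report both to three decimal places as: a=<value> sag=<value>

seed: a₀ = √(S³/(24(L−S))) = √(15.394³/(24·0.694)) = 14.799324
iter 1: u=0.520091  f(a)=+9.447e-03  f'(a)=-9.635e-02  a ← 14.799324 − (+9.447e-03/-9.635e-02) = 14.897371
iter 2: u=0.516668  f(a)=+9.470e-05  f'(a)=-9.443e-02  a ← 14.897371 − (+9.470e-05/-9.443e-02) = 14.898374
iter 3: u=0.516634  f(a)=+9.732e-09  f'(a)=-9.441e-02  a ← 14.898374 − (+9.732e-09/-9.441e-02) = 14.898374
iter 4: u=0.516634  f(a)=+0.000e+00  f'(a)=-9.441e-02  a ← 14.898374 − (+0.000e+00/-9.441e-02) = 14.898374
converged: |Δa| < 1e-12 after 4 iterations
sag = a·(cosh(S/(2a)) − 1) = 14.898374·(cosh(0.516634) − 1) = 2.032884
T_max/T_min = cosh(S/(2a)) = 1.136450

a=14.898 sag=2.033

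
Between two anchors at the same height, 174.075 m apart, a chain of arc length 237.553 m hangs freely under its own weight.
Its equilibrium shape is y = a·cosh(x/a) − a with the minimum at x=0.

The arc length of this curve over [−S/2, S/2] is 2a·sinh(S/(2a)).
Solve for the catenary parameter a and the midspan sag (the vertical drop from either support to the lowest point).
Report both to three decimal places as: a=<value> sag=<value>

a=61.824 sag=72.079

seed: a₀ = √(S³/(24(L−S))) = √(174.075³/(24·63.478)) = 58.841992
iter 1: u=1.479173  f(a)=+7.317e+00  f'(a)=-2.668e+00  a ← 58.841992 − (+7.317e+00/-2.668e+00) = 61.584552
iter 2: u=1.413301  f(a)=+5.427e-01  f'(a)=-2.286e+00  a ← 61.584552 − (+5.427e-01/-2.286e+00) = 61.821975
iter 3: u=1.407873  f(a)=+3.513e-03  f'(a)=-2.256e+00  a ← 61.821975 − (+3.513e-03/-2.256e+00) = 61.823532
iter 4: u=1.407838  f(a)=+1.494e-07  f'(a)=-2.256e+00  a ← 61.823532 − (+1.494e-07/-2.256e+00) = 61.823533
iter 5: u=1.407838  f(a)=+0.000e+00  f'(a)=-2.256e+00  a ← 61.823533 − (+0.000e+00/-2.256e+00) = 61.823533
converged: |Δa| < 1e-12 after 5 iterations
sag = a·(cosh(S/(2a)) − 1) = 61.823533·(cosh(1.407838) − 1) = 72.079440
T_max/T_min = cosh(S/(2a)) = 2.165890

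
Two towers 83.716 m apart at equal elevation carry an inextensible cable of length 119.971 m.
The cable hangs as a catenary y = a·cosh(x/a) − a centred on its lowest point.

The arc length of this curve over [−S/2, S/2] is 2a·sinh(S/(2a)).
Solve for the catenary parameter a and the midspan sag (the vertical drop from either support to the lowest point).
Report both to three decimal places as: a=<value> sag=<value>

seed: a₀ = √(S³/(24(L−S))) = √(83.716³/(24·36.255)) = 25.967081
iter 1: u=1.611964  f(a)=+5.012e+00  f'(a)=-3.589e+00  a ← 25.967081 − (+5.012e+00/-3.589e+00) = 27.363847
iter 2: u=1.529683  f(a)=+4.328e-01  f'(a)=-2.993e+00  a ← 27.363847 − (+4.328e-01/-2.993e+00) = 27.508451
iter 3: u=1.521641  f(a)=+3.902e-03  f'(a)=-2.940e+00  a ← 27.508451 − (+3.902e-03/-2.940e+00) = 27.509778
iter 4: u=1.521568  f(a)=+3.233e-07  f'(a)=-2.939e+00  a ← 27.509778 − (+3.233e-07/-2.939e+00) = 27.509778
iter 5: u=1.521568  f(a)=+1.421e-14  f'(a)=-2.939e+00  a ← 27.509778 − (+1.421e-14/-2.939e+00) = 27.509778
converged: |Δa| < 1e-12 after 5 iterations
sag = a·(cosh(S/(2a)) − 1) = 27.509778·(cosh(1.521568) − 1) = 38.483010
T_max/T_min = cosh(S/(2a)) = 2.398885

a=27.510 sag=38.483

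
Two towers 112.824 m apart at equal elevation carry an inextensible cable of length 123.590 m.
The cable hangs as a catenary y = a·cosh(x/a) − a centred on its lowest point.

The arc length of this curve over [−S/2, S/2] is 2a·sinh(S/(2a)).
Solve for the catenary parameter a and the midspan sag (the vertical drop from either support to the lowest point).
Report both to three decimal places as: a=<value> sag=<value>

a=75.598 sag=22.043

seed: a₀ = √(S³/(24(L−S))) = √(112.824³/(24·10.766)) = 74.553739
iter 1: u=0.756662  f(a)=+3.124e-01  f'(a)=-3.057e-01  a ← 74.553739 − (+3.124e-01/-3.057e-01) = 75.575797
iter 2: u=0.746429  f(a)=+6.541e-03  f'(a)=-2.930e-01  a ← 75.575797 − (+6.541e-03/-2.930e-01) = 75.598120
iter 3: u=0.746209  f(a)=+3.003e-06  f'(a)=-2.927e-01  a ← 75.598120 − (+3.003e-06/-2.927e-01) = 75.598130
iter 4: u=0.746209  f(a)=+6.253e-13  f'(a)=-2.927e-01  a ← 75.598130 − (+6.253e-13/-2.927e-01) = 75.598130
converged: |Δa| < 1e-12 after 4 iterations
sag = a·(cosh(S/(2a)) − 1) = 75.598130·(cosh(0.746209) − 1) = 22.042534
T_max/T_min = cosh(S/(2a)) = 1.291575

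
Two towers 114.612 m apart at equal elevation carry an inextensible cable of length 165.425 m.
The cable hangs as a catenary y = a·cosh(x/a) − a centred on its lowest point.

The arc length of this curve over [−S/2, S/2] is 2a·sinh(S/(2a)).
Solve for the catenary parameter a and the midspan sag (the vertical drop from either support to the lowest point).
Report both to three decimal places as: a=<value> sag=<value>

seed: a₀ = √(S³/(24(L−S))) = √(114.612³/(24·50.813)) = 35.135982
iter 1: u=1.630978  f(a)=+7.203e+00  f'(a)=-3.739e+00  a ← 35.135982 − (+7.203e+00/-3.739e+00) = 37.062551
iter 2: u=1.546197  f(a)=+6.348e-01  f'(a)=-3.106e+00  a ← 37.062551 − (+6.348e-01/-3.106e+00) = 37.266935
iter 3: u=1.537717  f(a)=+5.985e-03  f'(a)=-3.048e+00  a ← 37.266935 − (+5.985e-03/-3.048e+00) = 37.268899
iter 4: u=1.537636  f(a)=+5.430e-07  f'(a)=-3.047e+00  a ← 37.268899 − (+5.430e-07/-3.047e+00) = 37.268899
iter 5: u=1.537636  f(a)=+0.000e+00  f'(a)=-3.047e+00  a ← 37.268899 − (+0.000e+00/-3.047e+00) = 37.268899
converged: |Δa| < 1e-12 after 5 iterations
sag = a·(cosh(S/(2a)) − 1) = 37.268899·(cosh(1.537636) − 1) = 53.452259
T_max/T_min = cosh(S/(2a)) = 2.434232

a=37.269 sag=53.452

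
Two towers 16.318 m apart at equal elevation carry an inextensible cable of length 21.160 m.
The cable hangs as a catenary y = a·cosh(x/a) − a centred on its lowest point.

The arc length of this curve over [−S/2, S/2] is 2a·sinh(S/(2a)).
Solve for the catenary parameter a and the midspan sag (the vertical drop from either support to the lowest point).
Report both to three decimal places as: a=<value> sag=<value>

a=6.370 sag=5.980

seed: a₀ = √(S³/(24(L−S))) = √(16.318³/(24·4.842)) = 6.114802
iter 1: u=1.334303  f(a)=+4.498e-01  f'(a)=-1.884e+00  a ← 6.114802 − (+4.498e-01/-1.884e+00) = 6.353503
iter 2: u=1.284174  f(a)=+2.768e-02  f'(a)=-1.659e+00  a ← 6.353503 − (+2.768e-02/-1.659e+00) = 6.370187
iter 3: u=1.280810  f(a)=+1.200e-04  f'(a)=-1.644e+00  a ← 6.370187 − (+1.200e-04/-1.644e+00) = 6.370260
iter 4: u=1.280795  f(a)=+2.278e-09  f'(a)=-1.644e+00  a ← 6.370260 − (+2.278e-09/-1.644e+00) = 6.370260
iter 5: u=1.280795  f(a)=+0.000e+00  f'(a)=-1.644e+00  a ← 6.370260 − (+0.000e+00/-1.644e+00) = 6.370260
converged: |Δa| < 1e-12 after 5 iterations
sag = a·(cosh(S/(2a)) − 1) = 6.370260·(cosh(1.280795) − 1) = 5.979501
T_max/T_min = cosh(S/(2a)) = 1.938659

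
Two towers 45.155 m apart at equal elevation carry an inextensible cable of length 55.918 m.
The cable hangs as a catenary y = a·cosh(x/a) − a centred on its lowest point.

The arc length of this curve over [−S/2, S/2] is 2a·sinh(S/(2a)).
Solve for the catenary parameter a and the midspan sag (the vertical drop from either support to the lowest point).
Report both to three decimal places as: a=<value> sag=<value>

seed: a₀ = √(S³/(24(L−S))) = √(45.155³/(24·10.763)) = 18.879326
iter 1: u=1.195885  f(a)=+7.964e-01  f'(a)=-1.312e+00  a ← 18.879326 − (+7.964e-01/-1.312e+00) = 19.486401
iter 2: u=1.158629  f(a)=+4.002e-02  f'(a)=-1.183e+00  a ← 19.486401 − (+4.002e-02/-1.183e+00) = 19.520236
iter 3: u=1.156620  f(a)=+1.129e-04  f'(a)=-1.176e+00  a ← 19.520236 − (+1.129e-04/-1.176e+00) = 19.520332
iter 4: u=1.156615  f(a)=+9.050e-10  f'(a)=-1.176e+00  a ← 19.520332 − (+9.050e-10/-1.176e+00) = 19.520332
iter 5: u=1.156615  f(a)=+1.421e-14  f'(a)=-1.176e+00  a ← 19.520332 − (+1.421e-14/-1.176e+00) = 19.520332
converged: |Δa| < 1e-12 after 5 iterations
sag = a·(cosh(S/(2a)) − 1) = 19.520332·(cosh(1.156615) − 1) = 14.578774
T_max/T_min = cosh(S/(2a)) = 1.746851

a=19.520 sag=14.579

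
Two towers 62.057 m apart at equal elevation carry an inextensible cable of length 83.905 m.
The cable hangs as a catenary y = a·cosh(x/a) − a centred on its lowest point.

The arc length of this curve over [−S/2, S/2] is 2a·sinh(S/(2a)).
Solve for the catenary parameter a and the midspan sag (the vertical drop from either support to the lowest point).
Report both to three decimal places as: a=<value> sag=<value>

seed: a₀ = √(S³/(24(L−S))) = √(62.057³/(24·21.848)) = 21.348861
iter 1: u=1.453403  f(a)=+2.427e+00  f'(a)=-2.513e+00  a ← 21.348861 − (+2.427e+00/-2.513e+00) = 22.314661
iter 2: u=1.390498  f(a)=+1.744e-01  f'(a)=-2.164e+00  a ← 22.314661 − (+1.744e-01/-2.164e+00) = 22.395272
iter 3: u=1.385493  f(a)=+1.055e-03  f'(a)=-2.138e+00  a ← 22.395272 − (+1.055e-03/-2.138e+00) = 22.395766
iter 4: u=1.385463  f(a)=+3.911e-08  f'(a)=-2.137e+00  a ← 22.395766 − (+3.911e-08/-2.137e+00) = 22.395766
iter 5: u=1.385463  f(a)=+0.000e+00  f'(a)=-2.137e+00  a ← 22.395766 − (+0.000e+00/-2.137e+00) = 22.395766
converged: |Δa| < 1e-12 after 5 iterations
sag = a·(cosh(S/(2a)) − 1) = 22.395766·(cosh(1.385463) − 1) = 25.160334
T_max/T_min = cosh(S/(2a)) = 2.123442

a=22.396 sag=25.160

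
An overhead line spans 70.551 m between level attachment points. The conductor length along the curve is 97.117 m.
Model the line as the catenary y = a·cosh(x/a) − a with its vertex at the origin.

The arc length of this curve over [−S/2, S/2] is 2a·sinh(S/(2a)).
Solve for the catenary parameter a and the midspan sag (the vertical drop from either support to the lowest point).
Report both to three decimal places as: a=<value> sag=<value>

a=24.694 sag=29.783

seed: a₀ = √(S³/(24(L−S))) = √(70.551³/(24·26.566)) = 23.468539
iter 1: u=1.503097  f(a)=+3.168e+00  f'(a)=-2.819e+00  a ← 23.468539 − (+3.168e+00/-2.819e+00) = 24.592408
iter 2: u=1.434406  f(a)=+2.418e-01  f'(a)=-2.403e+00  a ← 24.592408 − (+2.418e-01/-2.403e+00) = 24.693002
iter 3: u=1.428563  f(a)=+1.665e-03  f'(a)=-2.370e+00  a ← 24.693002 − (+1.665e-03/-2.370e+00) = 24.693704
iter 4: u=1.428522  f(a)=+8.023e-08  f'(a)=-2.370e+00  a ← 24.693704 − (+8.023e-08/-2.370e+00) = 24.693704
iter 5: u=1.428522  f(a)=+1.421e-14  f'(a)=-2.370e+00  a ← 24.693704 − (+1.421e-14/-2.370e+00) = 24.693704
converged: |Δa| < 1e-12 after 5 iterations
sag = a·(cosh(S/(2a)) − 1) = 24.693704·(cosh(1.428522) − 1) = 29.782960
T_max/T_min = cosh(S/(2a)) = 2.206095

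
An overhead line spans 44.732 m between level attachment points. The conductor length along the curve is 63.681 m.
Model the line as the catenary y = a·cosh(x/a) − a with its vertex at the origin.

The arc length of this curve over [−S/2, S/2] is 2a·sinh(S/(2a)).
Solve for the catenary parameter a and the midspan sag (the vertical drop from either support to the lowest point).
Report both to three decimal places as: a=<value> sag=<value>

seed: a₀ = √(S³/(24(L−S))) = √(44.732³/(24·18.949)) = 14.029064
iter 1: u=1.594262  f(a)=+2.559e+00  f'(a)=-3.453e+00  a ← 14.029064 − (+2.559e+00/-3.453e+00) = 14.770114
iter 2: u=1.514274  f(a)=+2.168e-01  f'(a)=-2.891e+00  a ← 14.770114 − (+2.168e-01/-2.891e+00) = 14.845089
iter 3: u=1.506626  f(a)=+1.873e-03  f'(a)=-2.841e+00  a ← 14.845089 − (+1.873e-03/-2.841e+00) = 14.845749
iter 4: u=1.506559  f(a)=+1.425e-07  f'(a)=-2.841e+00  a ← 14.845749 − (+1.425e-07/-2.841e+00) = 14.845749
iter 5: u=1.506559  f(a)=+7.105e-15  f'(a)=-2.841e+00  a ← 14.845749 − (+7.105e-15/-2.841e+00) = 14.845749
converged: |Δa| < 1e-12 after 5 iterations
sag = a·(cosh(S/(2a)) − 1) = 14.845749·(cosh(1.506559) − 1) = 20.285629
T_max/T_min = cosh(S/(2a)) = 2.366427

a=14.846 sag=20.286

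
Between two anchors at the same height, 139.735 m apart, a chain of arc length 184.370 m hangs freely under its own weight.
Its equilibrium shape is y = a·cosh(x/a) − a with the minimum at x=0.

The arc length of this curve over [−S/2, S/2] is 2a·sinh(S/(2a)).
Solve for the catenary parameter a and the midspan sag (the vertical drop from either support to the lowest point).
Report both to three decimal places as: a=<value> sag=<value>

seed: a₀ = √(S³/(24(L−S))) = √(139.735³/(24·44.635)) = 50.467804
iter 1: u=1.384397  f(a)=+4.478e+00  f'(a)=-2.132e+00  a ← 50.467804 − (+4.478e+00/-2.132e+00) = 52.568151
iter 2: u=1.329084  f(a)=+2.947e-01  f'(a)=-1.860e+00  a ← 52.568151 − (+2.947e-01/-1.860e+00) = 52.726619
iter 3: u=1.325090  f(a)=+1.475e-03  f'(a)=-1.841e+00  a ← 52.726619 − (+1.475e-03/-1.841e+00) = 52.727420
iter 4: u=1.325070  f(a)=+3.739e-08  f'(a)=-1.841e+00  a ← 52.727420 − (+3.739e-08/-1.841e+00) = 52.727420
iter 5: u=1.325070  f(a)=+0.000e+00  f'(a)=-1.841e+00  a ← 52.727420 − (+0.000e+00/-1.841e+00) = 52.727420
converged: |Δa| < 1e-12 after 5 iterations
sag = a·(cosh(S/(2a)) − 1) = 52.727420·(cosh(1.325070) − 1) = 53.471709
T_max/T_min = cosh(S/(2a)) = 2.014116

a=52.727 sag=53.472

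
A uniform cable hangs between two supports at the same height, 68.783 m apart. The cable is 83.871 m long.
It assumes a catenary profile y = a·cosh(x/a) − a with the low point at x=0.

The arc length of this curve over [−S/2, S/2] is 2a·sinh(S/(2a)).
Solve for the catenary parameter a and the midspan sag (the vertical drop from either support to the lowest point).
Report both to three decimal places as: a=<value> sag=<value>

a=30.918 sag=21.183

seed: a₀ = √(S³/(24(L−S))) = √(68.783³/(24·15.088)) = 29.977831
iter 1: u=1.147231  f(a)=+1.025e+00  f'(a)=-1.145e+00  a ← 29.977831 − (+1.025e+00/-1.145e+00) = 30.872294
iter 2: u=1.113992  f(a)=+4.765e-02  f'(a)=-1.041e+00  a ← 30.872294 − (+4.765e-02/-1.041e+00) = 30.918054
iter 3: u=1.112344  f(a)=+1.142e-04  f'(a)=-1.036e+00  a ← 30.918054 − (+1.142e-04/-1.036e+00) = 30.918164
iter 4: u=1.112340  f(a)=+6.588e-10  f'(a)=-1.036e+00  a ← 30.918164 − (+6.588e-10/-1.036e+00) = 30.918164
iter 5: u=1.112340  f(a)=+0.000e+00  f'(a)=-1.036e+00  a ← 30.918164 − (+0.000e+00/-1.036e+00) = 30.918164
converged: |Δa| < 1e-12 after 5 iterations
sag = a·(cosh(S/(2a)) − 1) = 30.918164·(cosh(1.112340) − 1) = 21.182882
T_max/T_min = cosh(S/(2a)) = 1.685127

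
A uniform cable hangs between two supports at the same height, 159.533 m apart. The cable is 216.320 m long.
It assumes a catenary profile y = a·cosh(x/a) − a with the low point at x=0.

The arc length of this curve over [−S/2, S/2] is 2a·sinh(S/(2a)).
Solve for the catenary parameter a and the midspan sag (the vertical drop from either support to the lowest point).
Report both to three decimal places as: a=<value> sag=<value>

a=57.286 sag=65.108

seed: a₀ = √(S³/(24(L−S))) = √(159.533³/(24·56.787)) = 54.581531
iter 1: u=1.461419  f(a)=+6.382e+00  f'(a)=-2.560e+00  a ← 54.581531 − (+6.382e+00/-2.560e+00) = 57.073950
iter 2: u=1.397599  f(a)=+4.632e-01  f'(a)=-2.201e+00  a ← 57.073950 − (+4.632e-01/-2.201e+00) = 57.284372
iter 3: u=1.392465  f(a)=+2.862e-03  f'(a)=-2.174e+00  a ← 57.284372 − (+2.862e-03/-2.174e+00) = 57.285688
iter 4: u=1.392433  f(a)=+1.107e-07  f'(a)=-2.174e+00  a ← 57.285688 − (+1.107e-07/-2.174e+00) = 57.285688
iter 5: u=1.392433  f(a)=+0.000e+00  f'(a)=-2.174e+00  a ← 57.285688 − (+0.000e+00/-2.174e+00) = 57.285688
converged: |Δa| < 1e-12 after 5 iterations
sag = a·(cosh(S/(2a)) − 1) = 57.285688·(cosh(1.392433) − 1) = 65.108085
T_max/T_min = cosh(S/(2a)) = 2.136551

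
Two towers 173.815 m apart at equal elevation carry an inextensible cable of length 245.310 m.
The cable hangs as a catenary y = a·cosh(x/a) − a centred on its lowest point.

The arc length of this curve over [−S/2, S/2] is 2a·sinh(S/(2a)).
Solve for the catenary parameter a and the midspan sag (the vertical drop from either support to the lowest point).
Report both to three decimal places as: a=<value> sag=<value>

seed: a₀ = √(S³/(24(L−S))) = √(173.815³/(24·71.495)) = 55.320669
iter 1: u=1.570977  f(a)=+9.359e+00  f'(a)=-3.282e+00  a ← 55.320669 − (+9.359e+00/-3.282e+00) = 58.172684
iter 2: u=1.493957  f(a)=+7.724e-01  f'(a)=-2.760e+00  a ← 58.172684 − (+7.724e-01/-2.760e+00) = 58.452529
iter 3: u=1.486805  f(a)=+6.308e-03  f'(a)=-2.715e+00  a ← 58.452529 − (+6.308e-03/-2.715e+00) = 58.454852
iter 4: u=1.486746  f(a)=+4.283e-07  f'(a)=-2.715e+00  a ← 58.454852 − (+4.283e-07/-2.715e+00) = 58.454852
iter 5: u=1.486746  f(a)=-5.684e-14  f'(a)=-2.715e+00  a ← 58.454852 − (-5.684e-14/-2.715e+00) = 58.454852
converged: |Δa| < 1e-12 after 5 iterations
sag = a·(cosh(S/(2a)) − 1) = 58.454852·(cosh(1.486746) − 1) = 77.417216
T_max/T_min = cosh(S/(2a)) = 2.324393

a=58.455 sag=77.417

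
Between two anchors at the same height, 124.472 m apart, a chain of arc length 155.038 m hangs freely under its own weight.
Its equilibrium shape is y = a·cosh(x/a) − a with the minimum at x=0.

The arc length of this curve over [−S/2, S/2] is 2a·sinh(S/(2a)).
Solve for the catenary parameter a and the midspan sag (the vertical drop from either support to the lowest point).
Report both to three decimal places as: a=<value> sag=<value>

seed: a₀ = √(S³/(24(L−S))) = √(124.472³/(24·30.566)) = 51.272274
iter 1: u=1.213833  f(a)=+2.332e+00  f'(a)=-1.377e+00  a ← 51.272274 − (+2.332e+00/-1.377e+00) = 52.965530
iter 2: u=1.175028  f(a)=+1.205e-01  f'(a)=-1.238e+00  a ← 52.965530 − (+1.205e-01/-1.238e+00) = 53.062849
iter 3: u=1.172873  f(a)=+3.606e-04  f'(a)=-1.231e+00  a ← 53.062849 − (+3.606e-04/-1.231e+00) = 53.063142
iter 4: u=1.172867  f(a)=+3.250e-09  f'(a)=-1.231e+00  a ← 53.063142 − (+3.250e-09/-1.231e+00) = 53.063142
iter 5: u=1.172867  f(a)=-2.842e-14  f'(a)=-1.231e+00  a ← 53.063142 − (-2.842e-14/-1.231e+00) = 53.063142
converged: |Δa| < 1e-12 after 5 iterations
sag = a·(cosh(S/(2a)) − 1) = 53.063142·(cosh(1.172867) − 1) = 40.877757
T_max/T_min = cosh(S/(2a)) = 1.770361

a=53.063 sag=40.878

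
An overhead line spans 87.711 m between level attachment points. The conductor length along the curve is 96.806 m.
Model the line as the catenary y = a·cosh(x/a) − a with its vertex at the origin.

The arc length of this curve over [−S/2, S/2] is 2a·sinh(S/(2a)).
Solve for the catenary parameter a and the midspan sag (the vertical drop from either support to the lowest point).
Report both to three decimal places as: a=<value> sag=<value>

seed: a₀ = √(S³/(24(L−S))) = √(87.711³/(24·9.095)) = 55.599914
iter 1: u=0.788769  f(a)=+2.872e-01  f'(a)=-3.480e-01  a ← 55.599914 − (+2.872e-01/-3.480e-01) = 56.425137
iter 2: u=0.777233  f(a)=+6.518e-03  f'(a)=-3.323e-01  a ← 56.425137 − (+6.518e-03/-3.323e-01) = 56.444749
iter 3: u=0.776963  f(a)=+3.531e-06  f'(a)=-3.320e-01  a ← 56.444749 − (+3.531e-06/-3.320e-01) = 56.444760
iter 4: u=0.776963  f(a)=+1.052e-12  f'(a)=-3.320e-01  a ← 56.444760 − (+1.052e-12/-3.320e-01) = 56.444760
converged: |Δa| < 1e-12 after 4 iterations
sag = a·(cosh(S/(2a)) − 1) = 56.444760·(cosh(0.776963) − 1) = 17.911553
T_max/T_min = cosh(S/(2a)) = 1.317329

a=56.445 sag=17.912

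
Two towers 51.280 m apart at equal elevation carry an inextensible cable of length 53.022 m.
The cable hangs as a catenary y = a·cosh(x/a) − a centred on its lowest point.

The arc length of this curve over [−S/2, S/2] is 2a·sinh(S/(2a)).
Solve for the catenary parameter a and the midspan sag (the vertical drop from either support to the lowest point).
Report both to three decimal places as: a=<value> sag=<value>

seed: a₀ = √(S³/(24(L−S))) = √(51.280³/(24·1.742)) = 56.792675
iter 1: u=0.451467  f(a)=+1.784e-02  f'(a)=-6.261e-02  a ← 56.792675 − (+1.784e-02/-6.261e-02) = 57.077624
iter 2: u=0.449213  f(a)=+1.352e-04  f'(a)=-6.166e-02  a ← 57.077624 − (+1.352e-04/-6.166e-02) = 57.079816
iter 3: u=0.449196  f(a)=+7.889e-09  f'(a)=-6.165e-02  a ← 57.079816 − (+7.889e-09/-6.165e-02) = 57.079816
iter 4: u=0.449196  f(a)=-7.105e-15  f'(a)=-6.165e-02  a ← 57.079816 − (-7.105e-15/-6.165e-02) = 57.079816
converged: |Δa| < 1e-12 after 4 iterations
sag = a·(cosh(S/(2a)) − 1) = 57.079816·(cosh(0.449196) − 1) = 5.856171
T_max/T_min = cosh(S/(2a)) = 1.102596

a=57.080 sag=5.856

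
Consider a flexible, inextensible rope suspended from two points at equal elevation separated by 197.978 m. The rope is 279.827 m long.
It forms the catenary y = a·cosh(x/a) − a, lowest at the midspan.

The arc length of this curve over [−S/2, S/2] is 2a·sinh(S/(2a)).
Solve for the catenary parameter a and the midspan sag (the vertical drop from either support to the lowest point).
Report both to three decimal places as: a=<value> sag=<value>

a=66.429 sag=88.454

seed: a₀ = √(S³/(24(L−S))) = √(197.978³/(24·81.849)) = 62.851130
iter 1: u=1.574976  f(a)=+1.077e+01  f'(a)=-3.311e+00  a ← 62.851130 − (+1.077e+01/-3.311e+00) = 66.105038
iter 2: u=1.497450  f(a)=+8.931e-01  f'(a)=-2.782e+00  a ← 66.105038 − (+8.931e-01/-2.782e+00) = 66.426011
iter 3: u=1.490214  f(a)=+7.365e-03  f'(a)=-2.737e+00  a ← 66.426011 − (+7.365e-03/-2.737e+00) = 66.428703
iter 4: u=1.490154  f(a)=+5.099e-07  f'(a)=-2.736e+00  a ← 66.428703 − (+5.099e-07/-2.736e+00) = 66.428703
iter 5: u=1.490154  f(a)=+0.000e+00  f'(a)=-2.736e+00  a ← 66.428703 − (+0.000e+00/-2.736e+00) = 66.428703
converged: |Δa| < 1e-12 after 5 iterations
sag = a·(cosh(S/(2a)) − 1) = 66.428703·(cosh(1.490154) − 1) = 88.453704
T_max/T_min = cosh(S/(2a)) = 2.331559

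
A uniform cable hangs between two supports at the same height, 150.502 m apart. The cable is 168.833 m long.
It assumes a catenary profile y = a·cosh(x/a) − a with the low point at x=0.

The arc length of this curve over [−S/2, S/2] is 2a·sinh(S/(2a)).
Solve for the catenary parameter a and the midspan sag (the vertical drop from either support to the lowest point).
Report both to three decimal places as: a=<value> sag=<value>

seed: a₀ = √(S³/(24(L−S))) = √(150.502³/(24·18.331)) = 88.026758
iter 1: u=0.854865  f(a)=+6.816e-01  f'(a)=-4.477e-01  a ← 88.026758 − (+6.816e-01/-4.477e-01) = 89.549070
iter 2: u=0.840333  f(a)=+1.808e-02  f'(a)=-4.243e-01  a ← 89.549070 − (+1.808e-02/-4.243e-01) = 89.591693
iter 3: u=0.839933  f(a)=+1.350e-05  f'(a)=-4.236e-01  a ← 89.591693 − (+1.350e-05/-4.236e-01) = 89.591725
iter 4: u=0.839932  f(a)=+7.503e-12  f'(a)=-4.236e-01  a ← 89.591725 − (+7.503e-12/-4.236e-01) = 89.591725
converged: |Δa| < 1e-12 after 4 iterations
sag = a·(cosh(S/(2a)) − 1) = 89.591725·(cosh(0.839932) − 1) = 33.505077
T_max/T_min = cosh(S/(2a)) = 1.373975

a=89.592 sag=33.505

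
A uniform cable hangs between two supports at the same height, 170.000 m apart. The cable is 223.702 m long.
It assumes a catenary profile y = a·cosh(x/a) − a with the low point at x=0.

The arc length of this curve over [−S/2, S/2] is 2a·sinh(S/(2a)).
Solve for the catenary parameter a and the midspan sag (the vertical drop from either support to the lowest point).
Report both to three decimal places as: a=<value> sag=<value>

seed: a₀ = √(S³/(24(L−S))) = √(170.000³/(24·53.702)) = 61.740840
iter 1: u=1.376722  f(a)=+5.325e+00  f'(a)=-2.092e+00  a ← 61.740840 − (+5.325e+00/-2.092e+00) = 64.285757
iter 2: u=1.322221  f(a)=+3.469e-01  f'(a)=-1.828e+00  a ← 64.285757 − (+3.469e-01/-1.828e+00) = 64.475566
iter 3: u=1.318329  f(a)=+1.700e-03  f'(a)=-1.810e+00  a ← 64.475566 − (+1.700e-03/-1.810e+00) = 64.476505
iter 4: u=1.318310  f(a)=+4.124e-08  f'(a)=-1.810e+00  a ← 64.476505 − (+4.124e-08/-1.810e+00) = 64.476505
iter 5: u=1.318310  f(a)=+0.000e+00  f'(a)=-1.810e+00  a ← 64.476505 − (+0.000e+00/-1.810e+00) = 64.476505
converged: |Δa| < 1e-12 after 5 iterations
sag = a·(cosh(S/(2a)) − 1) = 64.476505·(cosh(1.318310) − 1) = 64.627585
T_max/T_min = cosh(S/(2a)) = 2.002343

a=64.477 sag=64.628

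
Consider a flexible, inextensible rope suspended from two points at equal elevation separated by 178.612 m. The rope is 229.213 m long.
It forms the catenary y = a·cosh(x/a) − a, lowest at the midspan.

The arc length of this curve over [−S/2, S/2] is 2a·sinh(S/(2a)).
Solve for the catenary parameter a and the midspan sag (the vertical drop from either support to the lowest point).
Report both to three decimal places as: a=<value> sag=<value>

a=71.238 sag=63.705

seed: a₀ = √(S³/(24(L−S))) = √(178.612³/(24·50.601)) = 68.498456
iter 1: u=1.303767  f(a)=+4.479e+00  f'(a)=-1.744e+00  a ← 68.498456 − (+4.479e+00/-1.744e+00) = 71.066139
iter 2: u=1.256660  f(a)=+2.642e-01  f'(a)=-1.544e+00  a ← 71.066139 − (+2.642e-01/-1.544e+00) = 71.237214
iter 3: u=1.253643  f(a)=+1.046e-03  f'(a)=-1.532e+00  a ← 71.237214 − (+1.046e-03/-1.532e+00) = 71.237897
iter 4: u=1.253630  f(a)=+1.656e-08  f'(a)=-1.532e+00  a ← 71.237897 − (+1.656e-08/-1.532e+00) = 71.237897
iter 5: u=1.253630  f(a)=+5.684e-14  f'(a)=-1.532e+00  a ← 71.237897 − (+5.684e-14/-1.532e+00) = 71.237897
converged: |Δa| < 1e-12 after 5 iterations
sag = a·(cosh(S/(2a)) − 1) = 71.237897·(cosh(1.253630) − 1) = 63.704638
T_max/T_min = cosh(S/(2a)) = 1.894252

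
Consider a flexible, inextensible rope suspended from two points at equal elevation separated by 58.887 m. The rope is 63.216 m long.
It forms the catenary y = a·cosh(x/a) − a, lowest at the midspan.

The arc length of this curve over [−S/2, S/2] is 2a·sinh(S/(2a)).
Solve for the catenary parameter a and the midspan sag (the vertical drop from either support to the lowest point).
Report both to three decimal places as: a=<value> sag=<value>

a=44.814 sag=10.025

seed: a₀ = √(S³/(24(L−S))) = √(58.887³/(24·4.329)) = 44.333266
iter 1: u=0.664140  f(a)=+9.648e-02  f'(a)=-2.040e-01  a ← 44.333266 − (+9.648e-02/-2.040e-01) = 44.806110
iter 2: u=0.657131  f(a)=+1.565e-03  f'(a)=-1.975e-01  a ← 44.806110 − (+1.565e-03/-1.975e-01) = 44.814036
iter 3: u=0.657015  f(a)=+4.271e-07  f'(a)=-1.974e-01  a ← 44.814036 − (+4.271e-07/-1.974e-01) = 44.814039
iter 4: u=0.657015  f(a)=+4.974e-14  f'(a)=-1.974e-01  a ← 44.814039 − (+4.974e-14/-1.974e-01) = 44.814039
converged: |Δa| < 1e-12 after 4 iterations
sag = a·(cosh(S/(2a)) − 1) = 44.814039·(cosh(0.657015) − 1) = 10.025397
T_max/T_min = cosh(S/(2a)) = 1.223711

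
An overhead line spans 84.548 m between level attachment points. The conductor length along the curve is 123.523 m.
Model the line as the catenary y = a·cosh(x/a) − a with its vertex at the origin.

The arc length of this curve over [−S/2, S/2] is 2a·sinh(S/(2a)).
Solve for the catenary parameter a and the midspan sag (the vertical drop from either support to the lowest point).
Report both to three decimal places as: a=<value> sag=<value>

seed: a₀ = √(S³/(24(L−S))) = √(84.548³/(24·38.975)) = 25.418875
iter 1: u=1.663095  f(a)=+5.759e+00  f'(a)=-4.003e+00  a ← 25.418875 − (+5.759e+00/-4.003e+00) = 26.857527
iter 2: u=1.574009  f(a)=+5.251e-01  f'(a)=-3.304e+00  a ← 26.857527 − (+5.251e-01/-3.304e+00) = 27.016477
iter 3: u=1.564749  f(a)=+5.333e-03  f'(a)=-3.237e+00  a ← 27.016477 − (+5.333e-03/-3.237e+00) = 27.018125
iter 4: u=1.564653  f(a)=+5.623e-07  f'(a)=-3.236e+00  a ← 27.018125 − (+5.623e-07/-3.236e+00) = 27.018125
iter 5: u=1.564653  f(a)=+1.421e-14  f'(a)=-3.236e+00  a ← 27.018125 − (+1.421e-14/-3.236e+00) = 27.018125
converged: |Δa| < 1e-12 after 5 iterations
sag = a·(cosh(S/(2a)) − 1) = 27.018125·(cosh(1.564653) − 1) = 40.394500
T_max/T_min = cosh(S/(2a)) = 2.495089

a=27.018 sag=40.394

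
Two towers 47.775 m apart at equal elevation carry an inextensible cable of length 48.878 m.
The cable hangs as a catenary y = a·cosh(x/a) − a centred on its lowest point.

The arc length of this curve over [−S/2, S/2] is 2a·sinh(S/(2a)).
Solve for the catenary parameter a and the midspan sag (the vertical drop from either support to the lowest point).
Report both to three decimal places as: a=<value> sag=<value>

seed: a₀ = √(S³/(24(L−S))) = √(47.775³/(24·1.103)) = 64.181175
iter 1: u=0.372189  f(a)=+7.665e-03  f'(a)=-3.485e-02  a ← 64.181175 − (+7.665e-03/-3.485e-02) = 64.401114
iter 2: u=0.370917  f(a)=+3.958e-05  f'(a)=-3.449e-02  a ← 64.401114 − (+3.958e-05/-3.449e-02) = 64.402262
iter 3: u=0.370911  f(a)=+1.067e-09  f'(a)=-3.449e-02  a ← 64.402262 − (+1.067e-09/-3.449e-02) = 64.402262
iter 4: u=0.370911  f(a)=+0.000e+00  f'(a)=-3.449e-02  a ← 64.402262 − (+0.000e+00/-3.449e-02) = 64.402262
converged: |Δa| < 1e-12 after 4 iterations
sag = a·(cosh(S/(2a)) − 1) = 64.402262·(cosh(0.370911) − 1) = 4.481089
T_max/T_min = cosh(S/(2a)) = 1.069580

a=64.402 sag=4.481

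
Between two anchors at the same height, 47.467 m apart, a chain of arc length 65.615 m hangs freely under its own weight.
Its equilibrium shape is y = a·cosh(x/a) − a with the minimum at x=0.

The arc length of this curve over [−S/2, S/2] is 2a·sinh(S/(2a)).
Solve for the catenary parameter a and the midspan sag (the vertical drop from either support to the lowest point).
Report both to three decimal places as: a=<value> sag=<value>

seed: a₀ = √(S³/(24(L−S))) = √(47.467³/(24·18.148)) = 15.669952
iter 1: u=1.514587  f(a)=+2.199e+00  f'(a)=-2.893e+00  a ← 15.669952 − (+2.199e+00/-2.893e+00) = 16.430027
iter 2: u=1.444520  f(a)=+1.701e-01  f'(a)=-2.461e+00  a ← 16.430027 − (+1.701e-01/-2.461e+00) = 16.499144
iter 3: u=1.438469  f(a)=+1.207e-03  f'(a)=-2.426e+00  a ← 16.499144 − (+1.207e-03/-2.426e+00) = 16.499642
iter 4: u=1.438425  f(a)=+6.169e-08  f'(a)=-2.426e+00  a ← 16.499642 − (+6.169e-08/-2.426e+00) = 16.499642
iter 5: u=1.438425  f(a)=+0.000e+00  f'(a)=-2.426e+00  a ← 16.499642 − (+0.000e+00/-2.426e+00) = 16.499642
converged: |Δa| < 1e-12 after 5 iterations
sag = a·(cosh(S/(2a)) − 1) = 16.499642·(cosh(1.438425) − 1) = 20.223243
T_max/T_min = cosh(S/(2a)) = 2.225678

a=16.500 sag=20.223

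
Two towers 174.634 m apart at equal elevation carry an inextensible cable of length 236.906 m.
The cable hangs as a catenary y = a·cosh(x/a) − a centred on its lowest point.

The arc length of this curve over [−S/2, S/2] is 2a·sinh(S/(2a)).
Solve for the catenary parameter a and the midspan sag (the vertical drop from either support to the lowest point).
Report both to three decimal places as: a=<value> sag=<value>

a=62.658 sag=71.346

seed: a₀ = √(S³/(24(L−S))) = √(174.634³/(24·62.272)) = 59.695442
iter 1: u=1.462708  f(a)=+7.011e+00  f'(a)=-2.568e+00  a ← 59.695442 − (+7.011e+00/-2.568e+00) = 62.425469
iter 2: u=1.398740  f(a)=+5.097e-01  f'(a)=-2.207e+00  a ← 62.425469 − (+5.097e-01/-2.207e+00) = 62.656373
iter 3: u=1.393585  f(a)=+3.160e-03  f'(a)=-2.180e+00  a ← 62.656373 − (+3.160e-03/-2.180e+00) = 62.657823
iter 4: u=1.393553  f(a)=+1.231e-07  f'(a)=-2.180e+00  a ← 62.657823 − (+1.231e-07/-2.180e+00) = 62.657823
iter 5: u=1.393553  f(a)=+0.000e+00  f'(a)=-2.180e+00  a ← 62.657823 − (+0.000e+00/-2.180e+00) = 62.657823
converged: |Δa| < 1e-12 after 5 iterations
sag = a·(cosh(S/(2a)) − 1) = 62.657823·(cosh(1.393553) − 1) = 71.346341
T_max/T_min = cosh(S/(2a)) = 2.138666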